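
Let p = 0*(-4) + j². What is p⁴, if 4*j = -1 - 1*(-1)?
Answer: 0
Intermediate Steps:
j = 0 (j = (-1 - 1*(-1))/4 = (-1 + 1)/4 = (¼)*0 = 0)
p = 0 (p = 0*(-4) + 0² = 0 + 0 = 0)
p⁴ = 0⁴ = 0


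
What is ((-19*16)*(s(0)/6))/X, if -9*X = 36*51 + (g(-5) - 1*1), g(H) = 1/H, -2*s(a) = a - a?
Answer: 0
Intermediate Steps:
s(a) = 0 (s(a) = -(a - a)/2 = -½*0 = 0)
g(H) = 1/H
X = -3058/15 (X = -(36*51 + (1/(-5) - 1*1))/9 = -(1836 + (-⅕ - 1))/9 = -(1836 - 6/5)/9 = -⅑*9174/5 = -3058/15 ≈ -203.87)
((-19*16)*(s(0)/6))/X = ((-19*16)*(0/6))/(-3058/15) = -0/6*(-15/3058) = -304*0*(-15/3058) = 0*(-15/3058) = 0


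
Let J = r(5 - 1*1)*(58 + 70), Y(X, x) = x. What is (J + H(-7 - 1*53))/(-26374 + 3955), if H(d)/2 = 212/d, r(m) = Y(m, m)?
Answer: -7574/336285 ≈ -0.022523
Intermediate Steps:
r(m) = m
J = 512 (J = (5 - 1*1)*(58 + 70) = (5 - 1)*128 = 4*128 = 512)
H(d) = 424/d (H(d) = 2*(212/d) = 424/d)
(J + H(-7 - 1*53))/(-26374 + 3955) = (512 + 424/(-7 - 1*53))/(-26374 + 3955) = (512 + 424/(-7 - 53))/(-22419) = (512 + 424/(-60))*(-1/22419) = (512 + 424*(-1/60))*(-1/22419) = (512 - 106/15)*(-1/22419) = (7574/15)*(-1/22419) = -7574/336285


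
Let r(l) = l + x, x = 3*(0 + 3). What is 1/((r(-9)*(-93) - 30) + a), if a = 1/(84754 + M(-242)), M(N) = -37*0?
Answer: -84754/2542619 ≈ -0.033333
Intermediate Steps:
M(N) = 0
x = 9 (x = 3*3 = 9)
a = 1/84754 (a = 1/(84754 + 0) = 1/84754 ≈ 1.1799e-5)
r(l) = 9 + l (r(l) = l + 9 = 9 + l)
1/((r(-9)*(-93) - 30) + a) = 1/(((9 - 9)*(-93) - 30) + 1/84754) = 1/((0*(-93) - 30) + 1/84754) = 1/((0 - 30) + 1/84754) = 1/(-30 + 1/84754) = 1/(-2542619/84754) = -84754/2542619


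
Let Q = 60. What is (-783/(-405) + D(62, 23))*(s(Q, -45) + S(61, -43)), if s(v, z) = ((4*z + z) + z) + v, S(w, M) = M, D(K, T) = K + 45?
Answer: -413402/15 ≈ -27560.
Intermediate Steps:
D(K, T) = 45 + K
s(v, z) = v + 6*z (s(v, z) = (5*z + z) + v = 6*z + v = v + 6*z)
(-783/(-405) + D(62, 23))*(s(Q, -45) + S(61, -43)) = (-783/(-405) + (45 + 62))*((60 + 6*(-45)) - 43) = (-783*(-1/405) + 107)*((60 - 270) - 43) = (29/15 + 107)*(-210 - 43) = (1634/15)*(-253) = -413402/15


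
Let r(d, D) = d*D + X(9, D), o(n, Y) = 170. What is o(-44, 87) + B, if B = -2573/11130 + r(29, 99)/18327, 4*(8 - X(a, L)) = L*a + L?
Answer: 5776441654/33996585 ≈ 169.91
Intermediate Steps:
X(a, L) = 8 - L/4 - L*a/4 (X(a, L) = 8 - (L*a + L)/4 = 8 - (L + L*a)/4 = 8 + (-L/4 - L*a/4) = 8 - L/4 - L*a/4)
r(d, D) = 8 - 5*D/2 + D*d (r(d, D) = d*D + (8 - D/4 - ¼*D*9) = D*d + (8 - D/4 - 9*D/4) = D*d + (8 - 5*D/2) = 8 - 5*D/2 + D*d)
B = -2977796/33996585 (B = -2573/11130 + (8 - 5/2*99 + 99*29)/18327 = -2573*1/11130 + (8 - 495/2 + 2871)*(1/18327) = -2573/11130 + (5263/2)*(1/18327) = -2573/11130 + 5263/36654 = -2977796/33996585 ≈ -0.087591)
o(-44, 87) + B = 170 - 2977796/33996585 = 5776441654/33996585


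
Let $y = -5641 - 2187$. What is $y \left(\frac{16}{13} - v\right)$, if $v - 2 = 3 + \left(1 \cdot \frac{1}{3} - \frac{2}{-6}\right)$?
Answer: $\frac{1354244}{39} \approx 34724.0$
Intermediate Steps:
$y = -7828$
$v = \frac{17}{3}$ ($v = 2 + \left(3 + \left(1 \cdot \frac{1}{3} - \frac{2}{-6}\right)\right) = 2 + \left(3 + \left(1 \cdot \frac{1}{3} - - \frac{1}{3}\right)\right) = 2 + \left(3 + \left(\frac{1}{3} + \frac{1}{3}\right)\right) = 2 + \left(3 + \frac{2}{3}\right) = 2 + \frac{11}{3} = \frac{17}{3} \approx 5.6667$)
$y \left(\frac{16}{13} - v\right) = - 7828 \left(\frac{16}{13} - \frac{17}{3}\right) = \left(-7828\right) \left(- \frac{173}{39}\right) = \frac{1354244}{39}$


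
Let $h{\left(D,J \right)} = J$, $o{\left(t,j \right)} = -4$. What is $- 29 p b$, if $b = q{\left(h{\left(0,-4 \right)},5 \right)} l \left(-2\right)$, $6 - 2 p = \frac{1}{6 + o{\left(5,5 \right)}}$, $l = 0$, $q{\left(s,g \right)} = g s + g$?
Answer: $0$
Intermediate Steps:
$q{\left(s,g \right)} = g + g s$
$p = \frac{11}{4}$ ($p = 3 - \frac{1}{2 \left(6 - 4\right)} = 3 - \frac{1}{2 \cdot 2} = 3 - \frac{1}{4} = \frac{11}{4} \approx 2.75$)
$b = 0$ ($b = 5 \left(1 - 4\right) 0 \left(-2\right) = 5 \left(-3\right) 0 = \left(-15\right) 0 = 0$)
$- 29 p b = \left(-29\right) \frac{11}{4} \cdot 0 = \left(- \frac{319}{4}\right) 0 = 0$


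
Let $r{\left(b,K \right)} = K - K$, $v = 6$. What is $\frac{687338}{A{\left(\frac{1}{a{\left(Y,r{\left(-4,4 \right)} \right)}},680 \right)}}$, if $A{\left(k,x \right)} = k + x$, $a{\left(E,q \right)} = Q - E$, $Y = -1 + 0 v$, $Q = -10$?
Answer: $\frac{6186042}{6119} \approx 1011.0$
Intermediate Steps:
$r{\left(b,K \right)} = 0$
$Y = -1$ ($Y = -1 + 0 \cdot 6 = -1 + 0 = -1$)
$a{\left(E,q \right)} = -10 - E$
$\frac{687338}{A{\left(\frac{1}{a{\left(Y,r{\left(-4,4 \right)} \right)}},680 \right)}} = \frac{687338}{\frac{1}{-10 - -1} + 680} = \frac{687338}{\frac{1}{-10 + 1} + 680} = \frac{687338}{\frac{1}{-9} + 680} = \frac{687338}{- \frac{1}{9} + 680} = \frac{687338}{\frac{6119}{9}} = 687338 \cdot \frac{9}{6119} = \frac{6186042}{6119}$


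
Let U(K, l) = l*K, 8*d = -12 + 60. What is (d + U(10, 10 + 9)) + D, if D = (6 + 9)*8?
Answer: 316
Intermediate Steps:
D = 120 (D = 15*8 = 120)
d = 6 (d = (-12 + 60)/8 = (1/8)*48 = 6)
U(K, l) = K*l
(d + U(10, 10 + 9)) + D = (6 + 10*(10 + 9)) + 120 = (6 + 10*19) + 120 = (6 + 190) + 120 = 196 + 120 = 316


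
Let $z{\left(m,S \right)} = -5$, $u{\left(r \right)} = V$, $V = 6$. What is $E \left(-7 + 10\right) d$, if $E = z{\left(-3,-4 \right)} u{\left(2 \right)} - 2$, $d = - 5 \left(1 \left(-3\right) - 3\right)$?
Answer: $-2880$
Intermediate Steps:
$d = 30$ ($d = - 5 \left(-3 - 3\right) = \left(-5\right) \left(-6\right) = 30$)
$u{\left(r \right)} = 6$
$E = -32$ ($E = \left(-5\right) 6 - 2 = -30 + \left(-4 + 2\right) = -30 - 2 = -32$)
$E \left(-7 + 10\right) d = - 32 \left(-7 + 10\right) 30 = \left(-32\right) 3 \cdot 30 = \left(-96\right) 30 = -2880$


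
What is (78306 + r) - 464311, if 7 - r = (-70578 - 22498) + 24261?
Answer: -317183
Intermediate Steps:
r = 68822 (r = 7 - ((-70578 - 22498) + 24261) = 7 - (-93076 + 24261) = 7 - 1*(-68815) = 7 + 68815 = 68822)
(78306 + r) - 464311 = (78306 + 68822) - 464311 = 147128 - 464311 = -317183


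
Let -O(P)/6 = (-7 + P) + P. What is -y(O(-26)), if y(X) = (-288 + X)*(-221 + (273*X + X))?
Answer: -6387150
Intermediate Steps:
O(P) = 42 - 12*P (O(P) = -6*((-7 + P) + P) = -6*(-7 + 2*P) = 42 - 12*P)
y(X) = (-288 + X)*(-221 + 274*X)
-y(O(-26)) = -(63648 - 79133*(42 - 12*(-26)) + 274*(42 - 12*(-26))²) = -(63648 - 79133*(42 + 312) + 274*(42 + 312)²) = -(63648 - 79133*354 + 274*354²) = -(63648 - 28013082 + 274*125316) = -(63648 - 28013082 + 34336584) = -1*6387150 = -6387150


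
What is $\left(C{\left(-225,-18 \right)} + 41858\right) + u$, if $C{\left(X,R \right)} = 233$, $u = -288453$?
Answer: $-246362$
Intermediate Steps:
$\left(C{\left(-225,-18 \right)} + 41858\right) + u = \left(233 + 41858\right) - 288453 = 42091 - 288453 = -246362$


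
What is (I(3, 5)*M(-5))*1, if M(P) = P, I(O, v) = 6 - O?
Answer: -15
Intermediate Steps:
(I(3, 5)*M(-5))*1 = ((6 - 1*3)*(-5))*1 = ((6 - 3)*(-5))*1 = (3*(-5))*1 = -15*1 = -15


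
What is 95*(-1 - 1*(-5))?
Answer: 380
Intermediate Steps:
95*(-1 - 1*(-5)) = 95*(-1 + 5) = 95*4 = 380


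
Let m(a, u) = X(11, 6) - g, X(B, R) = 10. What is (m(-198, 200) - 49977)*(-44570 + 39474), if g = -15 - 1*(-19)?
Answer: 254652216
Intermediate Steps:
g = 4 (g = -15 + 19 = 4)
m(a, u) = 6 (m(a, u) = 10 - 1*4 = 10 - 4 = 6)
(m(-198, 200) - 49977)*(-44570 + 39474) = (6 - 49977)*(-44570 + 39474) = -49971*(-5096) = 254652216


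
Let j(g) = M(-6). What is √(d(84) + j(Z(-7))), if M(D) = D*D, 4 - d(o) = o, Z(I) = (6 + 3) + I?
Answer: 2*I*√11 ≈ 6.6332*I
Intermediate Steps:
Z(I) = 9 + I
d(o) = 4 - o
M(D) = D²
j(g) = 36 (j(g) = (-6)² = 36)
√(d(84) + j(Z(-7))) = √((4 - 1*84) + 36) = √((4 - 84) + 36) = √(-80 + 36) = √(-44) = 2*I*√11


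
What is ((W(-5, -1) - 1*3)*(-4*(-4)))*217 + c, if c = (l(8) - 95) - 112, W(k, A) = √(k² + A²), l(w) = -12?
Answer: -10635 + 3472*√26 ≈ 7068.8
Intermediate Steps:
W(k, A) = √(A² + k²)
c = -219 (c = (-12 - 95) - 112 = -107 - 112 = -219)
((W(-5, -1) - 1*3)*(-4*(-4)))*217 + c = ((√((-1)² + (-5)²) - 1*3)*(-4*(-4)))*217 - 219 = ((√(1 + 25) - 3)*16)*217 - 219 = ((√26 - 3)*16)*217 - 219 = ((-3 + √26)*16)*217 - 219 = (-48 + 16*√26)*217 - 219 = (-10416 + 3472*√26) - 219 = -10635 + 3472*√26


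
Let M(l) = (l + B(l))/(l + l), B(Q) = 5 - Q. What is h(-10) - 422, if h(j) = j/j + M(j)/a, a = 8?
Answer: -13473/32 ≈ -421.03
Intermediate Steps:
M(l) = 5/(2*l) (M(l) = (l + (5 - l))/(l + l) = 5/((2*l)) = 5*(1/(2*l)) = 5/(2*l))
h(j) = 1 + 5/(16*j) (h(j) = j/j + (5/(2*j))/8 = 1 + (5/(2*j))*(⅛) = 1 + 5/(16*j))
h(-10) - 422 = (5/16 - 10)/(-10) - 422 = -⅒*(-155/16) - 422 = 31/32 - 422 = -13473/32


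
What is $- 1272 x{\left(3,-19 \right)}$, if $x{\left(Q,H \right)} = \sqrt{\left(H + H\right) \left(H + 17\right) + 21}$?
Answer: $- 1272 \sqrt{97} \approx -12528.0$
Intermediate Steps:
$x{\left(Q,H \right)} = \sqrt{21 + 2 H \left(17 + H\right)}$ ($x{\left(Q,H \right)} = \sqrt{2 H \left(17 + H\right) + 21} = \sqrt{21 + 2 H \left(17 + H\right)}$)
$- 1272 x{\left(3,-19 \right)} = - 1272 \sqrt{21 + 2 \left(-19\right)^{2} + 34 \left(-19\right)} = - 1272 \sqrt{21 + 2 \cdot 361 - 646} = - 1272 \sqrt{21 + 722 - 646} = - 1272 \sqrt{97}$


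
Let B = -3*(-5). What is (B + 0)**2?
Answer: 225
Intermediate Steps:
B = 15
(B + 0)**2 = (15 + 0)**2 = 15**2 = 225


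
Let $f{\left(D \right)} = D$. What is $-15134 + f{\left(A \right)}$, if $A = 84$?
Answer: $-15050$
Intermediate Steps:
$-15134 + f{\left(A \right)} = -15134 + 84 = -15050$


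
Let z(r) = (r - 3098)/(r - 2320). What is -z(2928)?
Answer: 85/304 ≈ 0.27961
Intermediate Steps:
z(r) = (-3098 + r)/(-2320 + r)
-z(2928) = -(-3098 + 2928)/(-2320 + 2928) = -(-170)/608 = -1*(-85/304) = 85/304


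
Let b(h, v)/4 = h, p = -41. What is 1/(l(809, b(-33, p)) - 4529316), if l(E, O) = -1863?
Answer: -1/4531179 ≈ -2.2069e-7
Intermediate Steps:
b(h, v) = 4*h
1/(l(809, b(-33, p)) - 4529316) = 1/(-1863 - 4529316) = 1/(-4531179) = -1/4531179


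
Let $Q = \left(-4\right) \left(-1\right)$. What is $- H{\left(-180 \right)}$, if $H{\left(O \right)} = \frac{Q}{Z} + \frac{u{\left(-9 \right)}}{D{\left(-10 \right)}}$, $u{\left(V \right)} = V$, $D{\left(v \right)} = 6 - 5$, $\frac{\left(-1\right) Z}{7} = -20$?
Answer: $\frac{314}{35} \approx 8.9714$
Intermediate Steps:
$Z = 140$ ($Z = \left(-7\right) \left(-20\right) = 140$)
$Q = 4$
$D{\left(v \right)} = 1$
$H{\left(O \right)} = - \frac{314}{35}$ ($H{\left(O \right)} = \frac{4}{140} - \frac{9}{1} = 4 \cdot \frac{1}{140} - 9 = \frac{1}{35} - 9 = - \frac{314}{35}$)
$- H{\left(-180 \right)} = \left(-1\right) \left(- \frac{314}{35}\right) = \frac{314}{35}$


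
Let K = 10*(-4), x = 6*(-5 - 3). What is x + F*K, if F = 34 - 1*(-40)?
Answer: -3008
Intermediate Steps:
F = 74 (F = 34 + 40 = 74)
x = -48 (x = 6*(-8) = -48)
K = -40
x + F*K = -48 + 74*(-40) = -48 - 2960 = -3008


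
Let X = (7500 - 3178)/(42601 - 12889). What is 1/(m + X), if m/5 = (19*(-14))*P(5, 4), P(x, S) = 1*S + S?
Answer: -14856/158065679 ≈ -9.3986e-5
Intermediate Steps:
P(x, S) = 2*S (P(x, S) = S + S = 2*S)
X = 2161/14856 (X = 4322/29712 = 4322*(1/29712) = 2161/14856 ≈ 0.14546)
m = -10640 (m = 5*((19*(-14))*(2*4)) = 5*(-266*8) = 5*(-2128) = -10640)
1/(m + X) = 1/(-10640 + 2161/14856) = 1/(-158065679/14856) = -14856/158065679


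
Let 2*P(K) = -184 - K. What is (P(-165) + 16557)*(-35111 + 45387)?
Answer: 170042110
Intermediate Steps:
P(K) = -92 - K/2 (P(K) = (-184 - K)/2 = -92 - K/2)
(P(-165) + 16557)*(-35111 + 45387) = ((-92 - 1/2*(-165)) + 16557)*(-35111 + 45387) = ((-92 + 165/2) + 16557)*10276 = (-19/2 + 16557)*10276 = (33095/2)*10276 = 170042110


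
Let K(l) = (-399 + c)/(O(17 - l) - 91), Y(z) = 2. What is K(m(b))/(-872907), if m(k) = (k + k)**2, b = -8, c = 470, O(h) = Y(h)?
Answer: 71/77688723 ≈ 9.1390e-7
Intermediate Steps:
O(h) = 2
m(k) = 4*k**2 (m(k) = (2*k)**2 = 4*k**2)
K(l) = -71/89 (K(l) = (-399 + 470)/(2 - 91) = 71/(-89) = 71*(-1/89) = -71/89)
K(m(b))/(-872907) = -71/89/(-872907) = -71/89*(-1/872907) = 71/77688723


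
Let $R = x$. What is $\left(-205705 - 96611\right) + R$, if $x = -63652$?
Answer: $-365968$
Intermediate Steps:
$R = -63652$
$\left(-205705 - 96611\right) + R = \left(-205705 - 96611\right) - 63652 = -302316 - 63652 = -365968$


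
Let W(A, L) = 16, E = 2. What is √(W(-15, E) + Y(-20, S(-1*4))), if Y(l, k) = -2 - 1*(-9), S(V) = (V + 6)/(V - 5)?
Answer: √23 ≈ 4.7958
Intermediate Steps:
S(V) = (6 + V)/(-5 + V)
Y(l, k) = 7 (Y(l, k) = -2 + 9 = 7)
√(W(-15, E) + Y(-20, S(-1*4))) = √(16 + 7) = √23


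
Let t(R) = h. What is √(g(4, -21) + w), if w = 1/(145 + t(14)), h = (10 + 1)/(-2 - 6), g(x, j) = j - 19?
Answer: 8*I*√824982/1149 ≈ 6.324*I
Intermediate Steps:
g(x, j) = -19 + j
h = -11/8 (h = 11/(-8) = 11*(-⅛) = -11/8 ≈ -1.3750)
t(R) = -11/8
w = 8/1149 (w = 1/(145 - 11/8) = 1/(1149/8) = 8/1149 ≈ 0.0069626)
√(g(4, -21) + w) = √((-19 - 21) + 8/1149) = √(-40 + 8/1149) = √(-45952/1149) = 8*I*√824982/1149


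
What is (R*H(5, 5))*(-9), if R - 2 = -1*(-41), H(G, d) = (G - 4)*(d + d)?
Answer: -3870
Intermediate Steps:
H(G, d) = 2*d*(-4 + G) (H(G, d) = (-4 + G)*(2*d) = 2*d*(-4 + G))
R = 43 (R = 2 - 1*(-41) = 2 + 41 = 43)
(R*H(5, 5))*(-9) = (43*(2*5*(-4 + 5)))*(-9) = (43*(2*5*1))*(-9) = (43*10)*(-9) = 430*(-9) = -3870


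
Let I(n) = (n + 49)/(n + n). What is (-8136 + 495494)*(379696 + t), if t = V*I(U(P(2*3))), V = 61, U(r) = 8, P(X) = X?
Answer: 1481230337227/8 ≈ 1.8515e+11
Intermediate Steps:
I(n) = (49 + n)/(2*n) (I(n) = (49 + n)/((2*n)) = (49 + n)*(1/(2*n)) = (49 + n)/(2*n))
t = 3477/16 (t = 61*((½)*(49 + 8)/8) = 61*((½)*(⅛)*57) = 61*(57/16) = 3477/16 ≈ 217.31)
(-8136 + 495494)*(379696 + t) = (-8136 + 495494)*(379696 + 3477/16) = 487358*(6078613/16) = 1481230337227/8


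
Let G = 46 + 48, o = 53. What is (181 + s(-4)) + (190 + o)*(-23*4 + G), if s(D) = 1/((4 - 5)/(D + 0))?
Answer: 671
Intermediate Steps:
G = 94
s(D) = -D (s(D) = 1/(-1/D) = -D)
(181 + s(-4)) + (190 + o)*(-23*4 + G) = (181 - 1*(-4)) + (190 + 53)*(-23*4 + 94) = (181 + 4) + 243*(-92 + 94) = 185 + 243*2 = 185 + 486 = 671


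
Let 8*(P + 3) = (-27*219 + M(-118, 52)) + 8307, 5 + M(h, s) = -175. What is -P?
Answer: -1095/4 ≈ -273.75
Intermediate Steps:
M(h, s) = -180 (M(h, s) = -5 - 175 = -180)
P = 1095/4 (P = -3 + ((-27*219 - 180) + 8307)/8 = -3 + ((-5913 - 180) + 8307)/8 = -3 + (-6093 + 8307)/8 = -3 + (1/8)*2214 = -3 + 1107/4 = 1095/4 ≈ 273.75)
-P = -1*1095/4 = -1095/4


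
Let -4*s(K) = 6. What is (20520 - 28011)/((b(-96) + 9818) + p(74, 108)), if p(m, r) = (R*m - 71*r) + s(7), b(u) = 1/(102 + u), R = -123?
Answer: 22473/20860 ≈ 1.0773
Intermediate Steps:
s(K) = -3/2 (s(K) = -¼*6 = -3/2)
p(m, r) = -3/2 - 123*m - 71*r (p(m, r) = (-123*m - 71*r) - 3/2 = -3/2 - 123*m - 71*r)
(20520 - 28011)/((b(-96) + 9818) + p(74, 108)) = (20520 - 28011)/((1/(102 - 96) + 9818) + (-3/2 - 123*74 - 71*108)) = -7491/((1/6 + 9818) + (-3/2 - 9102 - 7668)) = -7491/((⅙ + 9818) - 33543/2) = -7491/(58909/6 - 33543/2) = -7491/(-20860/3) = -7491*(-3/20860) = 22473/20860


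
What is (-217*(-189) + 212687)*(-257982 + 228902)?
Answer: -7377596000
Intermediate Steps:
(-217*(-189) + 212687)*(-257982 + 228902) = (41013 + 212687)*(-29080) = 253700*(-29080) = -7377596000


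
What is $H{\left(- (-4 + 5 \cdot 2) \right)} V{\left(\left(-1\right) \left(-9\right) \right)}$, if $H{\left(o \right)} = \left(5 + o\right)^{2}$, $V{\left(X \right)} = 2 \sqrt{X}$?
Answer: $6$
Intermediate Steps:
$H{\left(- (-4 + 5 \cdot 2) \right)} V{\left(\left(-1\right) \left(-9\right) \right)} = \left(5 - \left(-4 + 5 \cdot 2\right)\right)^{2} \cdot 2 \sqrt{\left(-1\right) \left(-9\right)} = \left(5 - \left(-4 + 10\right)\right)^{2} \cdot 2 \sqrt{9} = \left(5 - 6\right)^{2} \cdot 2 \cdot 3 = \left(5 - 6\right)^{2} \cdot 6 = \left(-1\right)^{2} \cdot 6 = 1 \cdot 6 = 6$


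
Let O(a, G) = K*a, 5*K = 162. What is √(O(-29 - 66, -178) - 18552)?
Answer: I*√21630 ≈ 147.07*I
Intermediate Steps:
K = 162/5 (K = (⅕)*162 = 162/5 ≈ 32.400)
O(a, G) = 162*a/5
√(O(-29 - 66, -178) - 18552) = √(162*(-29 - 66)/5 - 18552) = √((162/5)*(-95) - 18552) = √(-3078 - 18552) = √(-21630) = I*√21630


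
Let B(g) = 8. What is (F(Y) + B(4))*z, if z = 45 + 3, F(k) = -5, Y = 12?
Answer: 144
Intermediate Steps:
z = 48
(F(Y) + B(4))*z = (-5 + 8)*48 = 3*48 = 144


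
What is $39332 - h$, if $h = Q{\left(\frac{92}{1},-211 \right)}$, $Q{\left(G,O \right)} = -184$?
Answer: $39516$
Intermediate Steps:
$h = -184$
$39332 - h = 39332 - -184 = 39332 + 184 = 39516$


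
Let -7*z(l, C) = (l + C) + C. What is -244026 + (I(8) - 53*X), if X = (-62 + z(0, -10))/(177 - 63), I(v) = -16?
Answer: -32453929/133 ≈ -2.4401e+5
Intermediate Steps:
z(l, C) = -2*C/7 - l/7 (z(l, C) = -((l + C) + C)/7 = -((C + l) + C)/7 = -(l + 2*C)/7 = -2*C/7 - l/7)
X = -69/133 (X = (-62 + (-2/7*(-10) - 1/7*0))/(177 - 63) = (-62 + (20/7 + 0))/114 = (-62 + 20/7)*(1/114) = -414/7*1/114 = -69/133 ≈ -0.51880)
-244026 + (I(8) - 53*X) = -244026 + (-16 - 53*(-69/133)) = -244026 + (-16 + 3657/133) = -244026 + 1529/133 = -32453929/133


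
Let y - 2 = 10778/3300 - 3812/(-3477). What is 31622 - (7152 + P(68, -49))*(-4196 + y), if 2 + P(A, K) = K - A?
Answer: 18803081412839/637450 ≈ 2.9497e+7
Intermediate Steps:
y = 4055717/637450 (y = 2 + (10778/3300 - 3812/(-3477)) = 2 + (10778*(1/3300) - 3812*(-1/3477)) = 2 + (5389/1650 + 3812/3477) = 2 + 2780817/637450 = 4055717/637450 ≈ 6.3624)
P(A, K) = -2 + K - A (P(A, K) = -2 + (K - A) = -2 + K - A)
31622 - (7152 + P(68, -49))*(-4196 + y) = 31622 - (7152 + (-2 - 49 - 1*68))*(-4196 + 4055717/637450) = 31622 - (7152 + (-2 - 49 - 68))*(-2670684483)/637450 = 31622 - (7152 - 119)*(-2670684483)/637450 = 31622 - 7033*(-2670684483)/637450 = 31622 - 1*(-18782923968939/637450) = 31622 + 18782923968939/637450 = 18803081412839/637450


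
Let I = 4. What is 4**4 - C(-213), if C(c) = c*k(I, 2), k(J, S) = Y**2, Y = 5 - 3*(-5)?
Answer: 85456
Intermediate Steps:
Y = 20 (Y = 5 + 15 = 20)
k(J, S) = 400 (k(J, S) = 20**2 = 400)
C(c) = 400*c (C(c) = c*400 = 400*c)
4**4 - C(-213) = 4**4 - 400*(-213) = 256 - 1*(-85200) = 256 + 85200 = 85456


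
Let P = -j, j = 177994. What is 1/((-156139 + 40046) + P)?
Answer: -1/294087 ≈ -3.4004e-6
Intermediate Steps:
P = -177994 (P = -1*177994 = -177994)
1/((-156139 + 40046) + P) = 1/((-156139 + 40046) - 177994) = 1/(-116093 - 177994) = 1/(-294087) = -1/294087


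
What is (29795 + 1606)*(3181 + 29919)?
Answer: 1039373100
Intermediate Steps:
(29795 + 1606)*(3181 + 29919) = 31401*33100 = 1039373100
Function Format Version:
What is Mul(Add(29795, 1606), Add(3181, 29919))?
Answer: 1039373100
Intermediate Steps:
Mul(Add(29795, 1606), Add(3181, 29919)) = Mul(31401, 33100) = 1039373100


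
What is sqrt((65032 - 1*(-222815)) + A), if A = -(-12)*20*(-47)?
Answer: sqrt(276567) ≈ 525.90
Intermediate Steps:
A = -11280 (A = -12*(-20)*(-47) = 240*(-47) = -11280)
sqrt((65032 - 1*(-222815)) + A) = sqrt((65032 - 1*(-222815)) - 11280) = sqrt((65032 + 222815) - 11280) = sqrt(287847 - 11280) = sqrt(276567)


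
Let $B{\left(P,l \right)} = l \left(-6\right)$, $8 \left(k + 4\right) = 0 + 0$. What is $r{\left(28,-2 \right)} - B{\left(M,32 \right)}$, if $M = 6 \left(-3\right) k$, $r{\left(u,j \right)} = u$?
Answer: $220$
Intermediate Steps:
$k = -4$ ($k = -4 + \frac{0 + 0}{8} = -4 + \frac{1}{8} \cdot 0 = -4 + 0 = -4$)
$M = 72$ ($M = 6 \left(-3\right) \left(-4\right) = \left(-18\right) \left(-4\right) = 72$)
$B{\left(P,l \right)} = - 6 l$
$r{\left(28,-2 \right)} - B{\left(M,32 \right)} = 28 - \left(-6\right) 32 = 28 - -192 = 28 + 192 = 220$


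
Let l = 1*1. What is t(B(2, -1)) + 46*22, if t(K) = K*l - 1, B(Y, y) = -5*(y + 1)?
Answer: 1011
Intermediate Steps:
l = 1
B(Y, y) = -5 - 5*y (B(Y, y) = -5*(1 + y) = -5 - 5*y)
t(K) = -1 + K (t(K) = K*1 - 1 = K - 1 = -1 + K)
t(B(2, -1)) + 46*22 = (-1 + (-5 - 5*(-1))) + 46*22 = (-1 + (-5 + 5)) + 1012 = (-1 + 0) + 1012 = -1 + 1012 = 1011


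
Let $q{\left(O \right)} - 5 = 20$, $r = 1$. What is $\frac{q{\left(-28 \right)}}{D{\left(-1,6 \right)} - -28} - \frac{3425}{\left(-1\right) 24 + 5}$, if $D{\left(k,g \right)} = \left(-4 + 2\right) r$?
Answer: $\frac{89525}{494} \approx 181.22$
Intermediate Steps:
$q{\left(O \right)} = 25$ ($q{\left(O \right)} = 5 + 20 = 25$)
$D{\left(k,g \right)} = -2$ ($D{\left(k,g \right)} = \left(-4 + 2\right) 1 = \left(-2\right) 1 = -2$)
$\frac{q{\left(-28 \right)}}{D{\left(-1,6 \right)} - -28} - \frac{3425}{\left(-1\right) 24 + 5} = \frac{25}{-2 - -28} - \frac{3425}{\left(-1\right) 24 + 5} = \frac{25}{-2 + 28} - \frac{3425}{-24 + 5} = \frac{25}{26} - \frac{3425}{-19} = 25 \cdot \frac{1}{26} - - \frac{3425}{19} = \frac{25}{26} + \frac{3425}{19} = \frac{89525}{494}$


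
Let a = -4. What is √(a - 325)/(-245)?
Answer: -I*√329/245 ≈ -0.074034*I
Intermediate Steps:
√(a - 325)/(-245) = √(-4 - 325)/(-245) = √(-329)*(-1/245) = (I*√329)*(-1/245) = -I*√329/245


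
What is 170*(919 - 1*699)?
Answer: 37400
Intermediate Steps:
170*(919 - 1*699) = 170*(919 - 699) = 170*220 = 37400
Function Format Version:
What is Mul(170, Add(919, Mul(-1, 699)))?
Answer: 37400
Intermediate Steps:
Mul(170, Add(919, Mul(-1, 699))) = Mul(170, Add(919, -699)) = Mul(170, 220) = 37400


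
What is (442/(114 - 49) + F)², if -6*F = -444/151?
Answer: 30294016/570025 ≈ 53.145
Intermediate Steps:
F = 74/151 (F = -(-74)/151 = -⅙*(-444/151) = 74/151 ≈ 0.49007)
(442/(114 - 49) + F)² = (442/(114 - 49) + 74/151)² = (442/65 + 74/151)² = (442*(1/65) + 74/151)² = (34/5 + 74/151)² = (5504/755)² = 30294016/570025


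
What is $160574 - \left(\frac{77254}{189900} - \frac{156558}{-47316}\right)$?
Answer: $\frac{30057781777232}{187193925} \approx 1.6057 \cdot 10^{5}$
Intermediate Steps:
$160574 - \left(\frac{77254}{189900} - \frac{156558}{-47316}\right) = 160574 - \left(77254 \cdot \frac{1}{189900} - - \frac{26093}{7886}\right) = 160574 - \left(\frac{38627}{94950} + \frac{26093}{7886}\right) = 160574 - \frac{695535718}{187193925} = \frac{30057781777232}{187193925}$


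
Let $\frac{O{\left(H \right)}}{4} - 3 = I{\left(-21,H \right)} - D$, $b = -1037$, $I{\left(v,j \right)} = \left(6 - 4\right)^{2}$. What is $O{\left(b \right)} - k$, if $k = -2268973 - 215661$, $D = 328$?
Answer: $2483350$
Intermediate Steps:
$I{\left(v,j \right)} = 4$ ($I{\left(v,j \right)} = 2^{2} = 4$)
$O{\left(H \right)} = -1284$ ($O{\left(H \right)} = 12 + 4 \left(4 - 328\right) = 12 + 4 \left(-324\right) = 12 - 1296 = -1284$)
$k = -2484634$
$O{\left(b \right)} - k = -1284 - -2484634 = -1284 + 2484634 = 2483350$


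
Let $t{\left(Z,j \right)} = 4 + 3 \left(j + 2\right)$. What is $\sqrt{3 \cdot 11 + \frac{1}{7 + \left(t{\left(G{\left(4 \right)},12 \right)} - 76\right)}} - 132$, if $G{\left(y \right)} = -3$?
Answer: $-132 + \frac{\sqrt{17434}}{23} \approx -126.26$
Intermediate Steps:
$t{\left(Z,j \right)} = 10 + 3 j$ ($t{\left(Z,j \right)} = 4 + 3 \left(2 + j\right) = 4 + \left(6 + 3 j\right) = 10 + 3 j$)
$\sqrt{3 \cdot 11 + \frac{1}{7 + \left(t{\left(G{\left(4 \right)},12 \right)} - 76\right)}} - 132 = \sqrt{3 \cdot 11 + \frac{1}{7 + \left(\left(10 + 3 \cdot 12\right) - 76\right)}} - 132 = \sqrt{33 + \frac{1}{7 + \left(\left(10 + 36\right) - 76\right)}} - 132 = \sqrt{33 + \frac{1}{7 + \left(46 - 76\right)}} - 132 = \sqrt{33 + \frac{1}{7 - 30}} - 132 = \sqrt{33 + \frac{1}{-23}} - 132 = \sqrt{33 - \frac{1}{23}} - 132 = \sqrt{\frac{758}{23}} - 132 = \frac{\sqrt{17434}}{23} - 132 = -132 + \frac{\sqrt{17434}}{23}$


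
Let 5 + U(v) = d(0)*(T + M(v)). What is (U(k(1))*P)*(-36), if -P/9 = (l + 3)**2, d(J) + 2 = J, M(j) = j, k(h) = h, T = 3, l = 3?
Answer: -151632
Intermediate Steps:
d(J) = -2 + J
U(v) = -11 - 2*v (U(v) = -5 + (-2 + 0)*(3 + v) = -5 - 2*(3 + v) = -5 + (-6 - 2*v) = -11 - 2*v)
P = -324 (P = -9*(3 + 3)**2 = -9*6**2 = -9*36 = -324)
(U(k(1))*P)*(-36) = ((-11 - 2*1)*(-324))*(-36) = ((-11 - 2)*(-324))*(-36) = -13*(-324)*(-36) = 4212*(-36) = -151632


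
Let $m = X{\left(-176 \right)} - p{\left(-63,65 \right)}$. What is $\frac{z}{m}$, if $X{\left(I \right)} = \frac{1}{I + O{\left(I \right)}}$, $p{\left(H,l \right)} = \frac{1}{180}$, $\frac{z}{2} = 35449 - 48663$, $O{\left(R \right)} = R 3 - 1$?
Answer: $\frac{223580880}{59} \approx 3.7895 \cdot 10^{6}$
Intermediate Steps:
$O{\left(R \right)} = -1 + 3 R$ ($O{\left(R \right)} = 3 R - 1 = -1 + 3 R$)
$z = -26428$ ($z = 2 \left(35449 - 48663\right) = 2 \left(-13214\right) = -26428$)
$p{\left(H,l \right)} = \frac{1}{180}$
$X{\left(I \right)} = \frac{1}{-1 + 4 I}$ ($X{\left(I \right)} = \frac{1}{I + \left(-1 + 3 I\right)} = \frac{1}{-1 + 4 I}$)
$m = - \frac{59}{8460}$ ($m = \frac{1}{-1 + 4 \left(-176\right)} - \frac{1}{180} = \frac{1}{-1 - 704} - \frac{1}{180} = \frac{1}{-705} - \frac{1}{180} = - \frac{1}{705} - \frac{1}{180} = - \frac{59}{8460} \approx -0.006974$)
$\frac{z}{m} = - \frac{26428}{- \frac{59}{8460}} = \left(-26428\right) \left(- \frac{8460}{59}\right) = \frac{223580880}{59}$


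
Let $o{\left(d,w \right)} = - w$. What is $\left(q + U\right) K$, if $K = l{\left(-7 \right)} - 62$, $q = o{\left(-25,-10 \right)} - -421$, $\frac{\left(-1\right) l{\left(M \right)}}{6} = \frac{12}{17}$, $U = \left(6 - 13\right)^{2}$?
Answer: $- \frac{540480}{17} \approx -31793.0$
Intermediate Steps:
$U = 49$ ($U = \left(-7\right)^{2} = 49$)
$l{\left(M \right)} = - \frac{72}{17}$ ($l{\left(M \right)} = - 6 \cdot \frac{12}{17} = - 6 \cdot 12 \cdot \frac{1}{17} = \left(-6\right) \frac{12}{17} = - \frac{72}{17}$)
$q = 431$ ($q = \left(-1\right) \left(-10\right) - -421 = 10 + 421 = 431$)
$K = - \frac{1126}{17}$ ($K = - \frac{72}{17} - 62 = - \frac{1126}{17} \approx -66.235$)
$\left(q + U\right) K = \left(431 + 49\right) \left(- \frac{1126}{17}\right) = 480 \left(- \frac{1126}{17}\right) = - \frac{540480}{17}$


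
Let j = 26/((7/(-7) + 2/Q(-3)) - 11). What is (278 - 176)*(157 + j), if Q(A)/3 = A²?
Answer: 2542452/161 ≈ 15792.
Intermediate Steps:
Q(A) = 3*A²
j = -351/161 (j = 26/((7/(-7) + 2/((3*(-3)²))) - 11) = 26/((7*(-⅐) + 2/((3*9))) - 11) = 26/((-1 + 2/27) - 11) = 26/(-25/27 - 11) = 26/(-322/27) = 26*(-27/322) = -351/161 ≈ -2.1801)
(278 - 176)*(157 + j) = (278 - 176)*(157 - 351/161) = 102*(24926/161) = 2542452/161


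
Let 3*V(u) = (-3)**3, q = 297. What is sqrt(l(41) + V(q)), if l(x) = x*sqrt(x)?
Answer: sqrt(-9 + 41*sqrt(41)) ≈ 15.923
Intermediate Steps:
V(u) = -9 (V(u) = (1/3)*(-3)**3 = (1/3)*(-27) = -9)
l(x) = x**(3/2)
sqrt(l(41) + V(q)) = sqrt(41**(3/2) - 9) = sqrt(41*sqrt(41) - 9) = sqrt(-9 + 41*sqrt(41))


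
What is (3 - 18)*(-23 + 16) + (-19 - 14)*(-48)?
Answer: 1689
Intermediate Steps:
(3 - 18)*(-23 + 16) + (-19 - 14)*(-48) = -15*(-7) - 33*(-48) = 105 + 1584 = 1689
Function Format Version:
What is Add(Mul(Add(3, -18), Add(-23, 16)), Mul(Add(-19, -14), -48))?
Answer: 1689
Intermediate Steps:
Add(Mul(Add(3, -18), Add(-23, 16)), Mul(Add(-19, -14), -48)) = Add(Mul(-15, -7), Mul(-33, -48)) = Add(105, 1584) = 1689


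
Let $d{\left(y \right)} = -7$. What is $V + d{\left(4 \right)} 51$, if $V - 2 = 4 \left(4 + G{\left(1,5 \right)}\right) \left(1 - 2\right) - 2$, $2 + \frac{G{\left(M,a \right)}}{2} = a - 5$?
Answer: $-357$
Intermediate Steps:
$G{\left(M,a \right)} = -14 + 2 a$ ($G{\left(M,a \right)} = -4 + 2 \left(a - 5\right) = -4 + 2 \left(-5 + a\right) = -4 + \left(-10 + 2 a\right) = -14 + 2 a$)
$V = 0$ ($V = 2 - \left(2 - 4 \left(4 + \left(-14 + 2 \cdot 5\right)\right) \left(1 - 2\right)\right) = 2 - \left(2 - 4 \left(4 + \left(-14 + 10\right)\right) \left(-1\right)\right) = 2 - \left(2 - 4 \left(4 - 4\right) \left(-1\right)\right) = 2 - \left(2 - 4 \cdot 0 \left(-1\right)\right) = 2 + \left(4 \cdot 0 - 2\right) = 2 + \left(0 - 2\right) = 2 - 2 = 0$)
$V + d{\left(4 \right)} 51 = 0 - 357 = -357$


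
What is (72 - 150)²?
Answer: 6084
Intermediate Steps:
(72 - 150)² = (-78)² = 6084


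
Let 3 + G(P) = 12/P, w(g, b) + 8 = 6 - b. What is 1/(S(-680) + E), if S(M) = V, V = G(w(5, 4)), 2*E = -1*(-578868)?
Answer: 1/289429 ≈ 3.4551e-6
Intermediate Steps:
w(g, b) = -2 - b (w(g, b) = -8 + (6 - b) = -2 - b)
E = 289434 (E = (-1*(-578868))/2 = (½)*578868 = 289434)
G(P) = -3 + 12/P
V = -5 (V = -3 + 12/(-2 - 1*4) = -3 + 12/(-2 - 4) = -3 + 12/(-6) = -3 + 12*(-⅙) = -3 - 2 = -5)
S(M) = -5
1/(S(-680) + E) = 1/(-5 + 289434) = 1/289429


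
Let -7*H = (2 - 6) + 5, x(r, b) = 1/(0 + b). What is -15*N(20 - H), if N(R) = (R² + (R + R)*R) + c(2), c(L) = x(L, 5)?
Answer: -894792/49 ≈ -18261.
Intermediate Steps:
x(r, b) = 1/b
H = -⅐ (H = -((2 - 6) + 5)/7 = -(-4 + 5)/7 = -⅐*1 = -⅐ ≈ -0.14286)
c(L) = ⅕ (c(L) = 1/5 = ⅕)
N(R) = ⅕ + 3*R² (N(R) = (R² + (R + R)*R) + ⅕ = (R² + (2*R)*R) + ⅕ = (R² + 2*R²) + ⅕ = 3*R² + ⅕ = ⅕ + 3*R²)
-15*N(20 - H) = -15*(⅕ + 3*(20 - 1*(-⅐))²) = -15*(⅕ + 3*(20 + ⅐)²) = -15*(⅕ + 3*(141/7)²) = -15*(⅕ + 3*(19881/49)) = -15*(⅕ + 59643/49) = -15*298264/245 = -894792/49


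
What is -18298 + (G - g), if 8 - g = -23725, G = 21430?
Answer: -20601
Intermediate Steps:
g = 23733 (g = 8 - 1*(-23725) = 8 + 23725 = 23733)
-18298 + (G - g) = -18298 + (21430 - 1*23733) = -18298 + (21430 - 23733) = -18298 - 2303 = -20601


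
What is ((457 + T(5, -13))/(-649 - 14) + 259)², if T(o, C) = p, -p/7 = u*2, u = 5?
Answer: 3261552100/48841 ≈ 66779.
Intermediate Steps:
p = -70 (p = -35*2 = -7*10 = -70)
T(o, C) = -70
((457 + T(5, -13))/(-649 - 14) + 259)² = ((457 - 70)/(-649 - 14) + 259)² = (387/(-663) + 259)² = (387*(-1/663) + 259)² = (-129/221 + 259)² = (57110/221)² = 3261552100/48841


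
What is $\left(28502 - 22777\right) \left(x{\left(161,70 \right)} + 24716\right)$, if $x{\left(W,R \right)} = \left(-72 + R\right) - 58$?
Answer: $141155600$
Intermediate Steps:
$x{\left(W,R \right)} = -130 + R$
$\left(28502 - 22777\right) \left(x{\left(161,70 \right)} + 24716\right) = \left(28502 - 22777\right) \left(\left(-130 + 70\right) + 24716\right) = 5725 \left(-60 + 24716\right) = 5725 \cdot 24656 = 141155600$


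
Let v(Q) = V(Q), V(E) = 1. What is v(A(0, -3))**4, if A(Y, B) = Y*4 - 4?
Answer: 1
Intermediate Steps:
A(Y, B) = -4 + 4*Y (A(Y, B) = 4*Y - 4 = -4 + 4*Y)
v(Q) = 1
v(A(0, -3))**4 = 1**4 = 1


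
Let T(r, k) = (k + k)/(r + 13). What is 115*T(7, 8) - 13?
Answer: 79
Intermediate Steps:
T(r, k) = 2*k/(13 + r) (T(r, k) = (2*k)/(13 + r) = 2*k/(13 + r))
115*T(7, 8) - 13 = 115*(2*8/(13 + 7)) - 13 = 115*(2*8/20) - 13 = 115*(2*8*(1/20)) - 13 = 115*(⅘) - 13 = 92 - 13 = 79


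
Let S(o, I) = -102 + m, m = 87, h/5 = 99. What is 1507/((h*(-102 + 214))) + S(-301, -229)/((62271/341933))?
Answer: -2871289297/34871760 ≈ -82.339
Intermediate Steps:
h = 495 (h = 5*99 = 495)
S(o, I) = -15 (S(o, I) = -102 + 87 = -15)
1507/((h*(-102 + 214))) + S(-301, -229)/((62271/341933)) = 1507/((495*(-102 + 214))) - 15/(62271/341933) = 1507/((495*112)) - 15/(62271*(1/341933)) = 1507/55440 - 15/62271/341933 = 1507*(1/55440) - 15*341933/62271 = 137/5040 - 1709665/20757 = -2871289297/34871760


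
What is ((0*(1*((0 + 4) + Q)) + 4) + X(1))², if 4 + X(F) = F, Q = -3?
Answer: 1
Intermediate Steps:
X(F) = -4 + F
((0*(1*((0 + 4) + Q)) + 4) + X(1))² = ((0*(1*((0 + 4) - 3)) + 4) + (-4 + 1))² = ((0*(1*(4 - 3)) + 4) - 3)² = ((0*(1*1) + 4) - 3)² = ((0*1 + 4) - 3)² = ((0 + 4) - 3)² = (4 - 3)² = 1² = 1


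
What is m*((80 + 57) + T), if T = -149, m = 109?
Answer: -1308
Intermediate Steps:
m*((80 + 57) + T) = 109*((80 + 57) - 149) = 109*(137 - 149) = 109*(-12) = -1308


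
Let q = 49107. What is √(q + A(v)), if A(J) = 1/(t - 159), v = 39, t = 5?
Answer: √1164621458/154 ≈ 221.60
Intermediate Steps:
A(J) = -1/154 (A(J) = 1/(5 - 159) = 1/(-154) = -1/154)
√(q + A(v)) = √(49107 - 1/154) = √(7562477/154) = √1164621458/154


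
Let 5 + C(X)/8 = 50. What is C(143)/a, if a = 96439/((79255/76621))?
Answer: 28531800/7389252619 ≈ 0.0038613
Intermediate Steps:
C(X) = 360 (C(X) = -40 + 8*50 = -40 + 400 = 360)
a = 7389252619/79255 (a = 96439/((79255*(1/76621))) = 96439/(79255/76621) = 96439*(76621/79255) = 7389252619/79255 ≈ 93234.)
C(143)/a = 360/(7389252619/79255) = 360*(79255/7389252619) = 28531800/7389252619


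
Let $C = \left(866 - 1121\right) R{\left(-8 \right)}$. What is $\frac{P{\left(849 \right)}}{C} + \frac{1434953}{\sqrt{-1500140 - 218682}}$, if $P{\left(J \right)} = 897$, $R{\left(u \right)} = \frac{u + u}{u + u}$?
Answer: $- \frac{299}{85} - \frac{1434953 i \sqrt{35078}}{245546} \approx -3.5176 - 1094.5 i$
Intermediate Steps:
$R{\left(u \right)} = 1$ ($R{\left(u \right)} = \frac{2 u}{2 u} = 2 u \frac{1}{2 u} = 1$)
$C = -255$ ($C = \left(866 - 1121\right) 1 = \left(-255\right) 1 = -255$)
$\frac{P{\left(849 \right)}}{C} + \frac{1434953}{\sqrt{-1500140 - 218682}} = \frac{897}{-255} + \frac{1434953}{\sqrt{-1500140 - 218682}} = 897 \left(- \frac{1}{255}\right) + \frac{1434953}{\sqrt{-1718822}} = - \frac{299}{85} + \frac{1434953}{7 i \sqrt{35078}} = - \frac{299}{85} + 1434953 \left(- \frac{i \sqrt{35078}}{245546}\right) = - \frac{299}{85} - \frac{1434953 i \sqrt{35078}}{245546}$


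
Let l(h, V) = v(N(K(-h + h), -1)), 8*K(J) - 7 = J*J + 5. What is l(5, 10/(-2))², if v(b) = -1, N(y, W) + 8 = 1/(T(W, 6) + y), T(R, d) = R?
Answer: 1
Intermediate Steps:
K(J) = 3/2 + J²/8 (K(J) = 7/8 + (J*J + 5)/8 = 7/8 + (J² + 5)/8 = 7/8 + (5 + J²)/8 = 7/8 + (5/8 + J²/8) = 3/2 + J²/8)
N(y, W) = -8 + 1/(W + y)
l(h, V) = -1
l(5, 10/(-2))² = (-1)² = 1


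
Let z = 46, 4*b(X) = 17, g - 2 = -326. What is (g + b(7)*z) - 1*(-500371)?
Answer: 1000485/2 ≈ 5.0024e+5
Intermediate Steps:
g = -324 (g = 2 - 326 = -324)
b(X) = 17/4 (b(X) = (¼)*17 = 17/4)
(g + b(7)*z) - 1*(-500371) = (-324 + (17/4)*46) - 1*(-500371) = (-324 + 391/2) + 500371 = -257/2 + 500371 = 1000485/2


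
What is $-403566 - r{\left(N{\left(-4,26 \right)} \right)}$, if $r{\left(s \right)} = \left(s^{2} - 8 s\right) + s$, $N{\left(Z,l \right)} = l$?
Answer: $-404060$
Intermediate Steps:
$r{\left(s \right)} = s^{2} - 7 s$
$-403566 - r{\left(N{\left(-4,26 \right)} \right)} = -403566 - 26 \left(-7 + 26\right) = -403566 - 26 \cdot 19 = -403566 - 494 = -404060$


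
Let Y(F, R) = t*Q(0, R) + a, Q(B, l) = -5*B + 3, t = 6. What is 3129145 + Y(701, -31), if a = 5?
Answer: 3129168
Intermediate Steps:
Q(B, l) = 3 - 5*B
Y(F, R) = 23 (Y(F, R) = 6*(3 - 5*0) + 5 = 6*(3 + 0) + 5 = 6*3 + 5 = 18 + 5 = 23)
3129145 + Y(701, -31) = 3129145 + 23 = 3129168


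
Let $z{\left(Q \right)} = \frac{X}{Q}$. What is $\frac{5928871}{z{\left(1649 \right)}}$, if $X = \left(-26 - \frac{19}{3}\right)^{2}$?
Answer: $\frac{907117263}{97} \approx 9.3517 \cdot 10^{6}$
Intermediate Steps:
$X = \frac{9409}{9}$ ($X = \left(-26 - \frac{19}{3}\right)^{2} = \left(- \frac{97}{3}\right)^{2} = \frac{9409}{9} \approx 1045.4$)
$z{\left(Q \right)} = \frac{9409}{9 Q}$
$\frac{5928871}{z{\left(1649 \right)}} = \frac{5928871}{\frac{9409}{9} \cdot \frac{1}{1649}} = \frac{5928871}{\frac{97}{153}} = 5928871 \cdot \frac{153}{97} = \frac{907117263}{97}$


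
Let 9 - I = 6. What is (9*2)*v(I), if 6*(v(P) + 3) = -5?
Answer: -69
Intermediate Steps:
I = 3 (I = 9 - 1*6 = 9 - 6 = 3)
v(P) = -23/6 (v(P) = -3 + (1/6)*(-5) = -3 - 5/6 = -23/6)
(9*2)*v(I) = (9*2)*(-23/6) = 18*(-23/6) = -69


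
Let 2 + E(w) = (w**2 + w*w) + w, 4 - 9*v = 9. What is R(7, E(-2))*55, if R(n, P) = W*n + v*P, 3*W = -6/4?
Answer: -5665/18 ≈ -314.72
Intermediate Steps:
v = -5/9 (v = 4/9 - 1/9*9 = 4/9 - 1 = -5/9 ≈ -0.55556)
W = -1/2 (W = (-6/4)/3 = (-6*1/4)/3 = (1/3)*(-3/2) = -1/2 ≈ -0.50000)
E(w) = -2 + w + 2*w**2 (E(w) = -2 + ((w**2 + w*w) + w) = -2 + ((w**2 + w**2) + w) = -2 + (2*w**2 + w) = -2 + (w + 2*w**2) = -2 + w + 2*w**2)
R(n, P) = -5*P/9 - n/2 (R(n, P) = -n/2 - 5*P/9 = -5*P/9 - n/2)
R(7, E(-2))*55 = (-5*(-2 - 2 + 2*(-2)**2)/9 - 1/2*7)*55 = (-5*(-2 - 2 + 2*4)/9 - 7/2)*55 = (-5*(-2 - 2 + 8)/9 - 7/2)*55 = (-5/9*4 - 7/2)*55 = (-20/9 - 7/2)*55 = -103/18*55 = -5665/18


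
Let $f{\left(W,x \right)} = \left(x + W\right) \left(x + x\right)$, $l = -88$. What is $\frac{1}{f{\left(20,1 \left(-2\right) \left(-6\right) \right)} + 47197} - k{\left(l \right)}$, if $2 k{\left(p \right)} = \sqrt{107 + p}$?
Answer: $\frac{1}{47965} - \frac{\sqrt{19}}{2} \approx -2.1794$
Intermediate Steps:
$f{\left(W,x \right)} = 2 x \left(W + x\right)$ ($f{\left(W,x \right)} = \left(W + x\right) 2 x = 2 x \left(W + x\right)$)
$k{\left(p \right)} = \frac{\sqrt{107 + p}}{2}$
$\frac{1}{f{\left(20,1 \left(-2\right) \left(-6\right) \right)} + 47197} - k{\left(l \right)} = \frac{1}{2 \cdot 1 \left(-2\right) \left(-6\right) \left(20 + 1 \left(-2\right) \left(-6\right)\right) + 47197} - \frac{\sqrt{107 - 88}}{2} = \frac{1}{2 \left(\left(-2\right) \left(-6\right)\right) \left(20 - -12\right) + 47197} - \frac{\sqrt{19}}{2} = \frac{1}{2 \cdot 12 \left(20 + 12\right) + 47197} - \frac{\sqrt{19}}{2} = \frac{1}{2 \cdot 12 \cdot 32 + 47197} - \frac{\sqrt{19}}{2} = \frac{1}{768 + 47197} - \frac{\sqrt{19}}{2} = \frac{1}{47965} - \frac{\sqrt{19}}{2}$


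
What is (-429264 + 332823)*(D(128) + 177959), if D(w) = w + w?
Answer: -17187232815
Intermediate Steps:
D(w) = 2*w
(-429264 + 332823)*(D(128) + 177959) = (-429264 + 332823)*(2*128 + 177959) = -96441*(256 + 177959) = -96441*178215 = -17187232815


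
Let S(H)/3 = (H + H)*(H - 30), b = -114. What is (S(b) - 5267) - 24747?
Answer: 68482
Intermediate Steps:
S(H) = 6*H*(-30 + H) (S(H) = 3*((H + H)*(H - 30)) = 3*((2*H)*(-30 + H)) = 3*(2*H*(-30 + H)) = 6*H*(-30 + H))
(S(b) - 5267) - 24747 = (6*(-114)*(-30 - 114) - 5267) - 24747 = (6*(-114)*(-144) - 5267) - 24747 = (98496 - 5267) - 24747 = 93229 - 24747 = 68482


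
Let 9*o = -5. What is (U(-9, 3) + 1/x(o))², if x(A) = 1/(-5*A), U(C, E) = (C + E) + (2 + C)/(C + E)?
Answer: 1369/324 ≈ 4.2253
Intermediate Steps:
o = -5/9 (o = (⅑)*(-5) = -5/9 ≈ -0.55556)
U(C, E) = C + E + (2 + C)/(C + E) (U(C, E) = (C + E) + (2 + C)/(C + E) = C + E + (2 + C)/(C + E))
x(A) = -1/(5*A)
(U(-9, 3) + 1/x(o))² = ((2 - 9 + (-9)² + 3² + 2*(-9)*3)/(-9 + 3) + 1/(-1/(5*(-5/9))))² = ((2 - 9 + 81 + 9 - 54)/(-6) + 1/(-⅕*(-9/5)))² = (-⅙*29 + 1/(9/25))² = (-29/6 + 25/9)² = (-37/18)² = 1369/324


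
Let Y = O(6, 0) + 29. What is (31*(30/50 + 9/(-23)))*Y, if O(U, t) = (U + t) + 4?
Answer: 29016/115 ≈ 252.31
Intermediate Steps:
O(U, t) = 4 + U + t
Y = 39 (Y = (4 + 6 + 0) + 29 = 10 + 29 = 39)
(31*(30/50 + 9/(-23)))*Y = (31*(30/50 + 9/(-23)))*39 = (31*(30*(1/50) + 9*(-1/23)))*39 = (31*(⅗ - 9/23))*39 = (31*(24/115))*39 = (744/115)*39 = 29016/115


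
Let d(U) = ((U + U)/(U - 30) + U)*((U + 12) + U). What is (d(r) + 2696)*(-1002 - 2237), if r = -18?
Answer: -10073290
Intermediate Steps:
d(U) = (12 + 2*U)*(U + 2*U/(-30 + U)) (d(U) = ((2*U)/(-30 + U) + U)*((12 + U) + U) = (2*U/(-30 + U) + U)*(12 + 2*U) = (U + 2*U/(-30 + U))*(12 + 2*U) = (12 + 2*U)*(U + 2*U/(-30 + U)))
(d(r) + 2696)*(-1002 - 2237) = (2*(-18)*(-168 + (-18)² - 22*(-18))/(-30 - 18) + 2696)*(-1002 - 2237) = (2*(-18)*(-168 + 324 + 396)/(-48) + 2696)*(-3239) = (2*(-18)*(-1/48)*552 + 2696)*(-3239) = (414 + 2696)*(-3239) = 3110*(-3239) = -10073290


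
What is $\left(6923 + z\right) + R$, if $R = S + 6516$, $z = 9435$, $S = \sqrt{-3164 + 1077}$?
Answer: $22874 + i \sqrt{2087} \approx 22874.0 + 45.684 i$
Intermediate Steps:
$S = i \sqrt{2087}$ ($S = \sqrt{-2087} = i \sqrt{2087} \approx 45.684 i$)
$R = 6516 + i \sqrt{2087}$ ($R = i \sqrt{2087} + 6516 = 6516 + i \sqrt{2087} \approx 6516.0 + 45.684 i$)
$\left(6923 + z\right) + R = \left(6923 + 9435\right) + \left(6516 + i \sqrt{2087}\right) = 16358 + \left(6516 + i \sqrt{2087}\right) = 22874 + i \sqrt{2087}$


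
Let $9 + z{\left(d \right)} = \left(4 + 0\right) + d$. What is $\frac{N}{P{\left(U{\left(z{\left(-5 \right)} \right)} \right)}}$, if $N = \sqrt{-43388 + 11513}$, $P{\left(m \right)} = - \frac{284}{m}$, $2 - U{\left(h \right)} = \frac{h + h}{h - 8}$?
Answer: $- \frac{50 i \sqrt{51}}{639} \approx - 0.5588 i$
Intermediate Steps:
$z{\left(d \right)} = -5 + d$ ($z{\left(d \right)} = -9 + \left(\left(4 + 0\right) + d\right) = -9 + \left(4 + d\right) = -5 + d$)
$U{\left(h \right)} = 2 - \frac{2 h}{-8 + h}$ ($U{\left(h \right)} = 2 - \frac{h + h}{h - 8} = 2 - \frac{2 h}{-8 + h}$)
$N = 25 i \sqrt{51}$ ($N = \sqrt{-31875} = 25 i \sqrt{51} \approx 178.54 i$)
$\frac{N}{P{\left(U{\left(z{\left(-5 \right)} \right)} \right)}} = \frac{25 i \sqrt{51}}{\left(-284\right) \frac{1}{\left(-16\right) \frac{1}{-8 - 10}}} = \frac{25 i \sqrt{51}}{\left(-284\right) \frac{1}{\left(-16\right) \frac{1}{-18}}} = \frac{25 i \sqrt{51}}{\left(-284\right) \frac{1}{\left(-16\right) \left(- \frac{1}{18}\right)}} = \frac{25 i \sqrt{51}}{\left(-284\right) \frac{1}{\frac{8}{9}}} = \frac{25 i \sqrt{51}}{\left(-284\right) \frac{9}{8}} = \frac{25 i \sqrt{51}}{- \frac{639}{2}} = 25 i \sqrt{51} \left(- \frac{2}{639}\right) = - \frac{50 i \sqrt{51}}{639}$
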